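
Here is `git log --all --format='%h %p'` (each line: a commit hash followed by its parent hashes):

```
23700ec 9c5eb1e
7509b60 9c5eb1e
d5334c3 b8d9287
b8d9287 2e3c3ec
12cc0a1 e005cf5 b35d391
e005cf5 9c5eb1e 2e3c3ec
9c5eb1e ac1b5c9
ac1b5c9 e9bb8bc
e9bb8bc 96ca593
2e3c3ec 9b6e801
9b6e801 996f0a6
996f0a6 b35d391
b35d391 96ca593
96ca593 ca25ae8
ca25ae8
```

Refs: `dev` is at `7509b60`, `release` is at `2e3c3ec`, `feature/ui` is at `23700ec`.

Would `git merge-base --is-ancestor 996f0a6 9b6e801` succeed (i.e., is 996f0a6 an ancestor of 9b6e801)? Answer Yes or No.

Ancestors of 9b6e801 (commits reachable by following parents): {96ca593, 996f0a6, 9b6e801, b35d391, ca25ae8}.
996f0a6 is in that set, so it is an ancestor of 9b6e801.

Yes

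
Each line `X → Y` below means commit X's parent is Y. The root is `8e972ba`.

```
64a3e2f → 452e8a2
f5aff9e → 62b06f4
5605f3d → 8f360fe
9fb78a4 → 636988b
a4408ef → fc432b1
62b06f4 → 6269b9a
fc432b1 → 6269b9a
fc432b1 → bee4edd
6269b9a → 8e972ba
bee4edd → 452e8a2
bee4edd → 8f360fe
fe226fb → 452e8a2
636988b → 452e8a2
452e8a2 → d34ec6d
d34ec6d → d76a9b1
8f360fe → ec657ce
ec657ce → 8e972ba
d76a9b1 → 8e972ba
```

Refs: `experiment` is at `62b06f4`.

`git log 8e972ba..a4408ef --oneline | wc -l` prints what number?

Reachable from a4408ef: {452e8a2, 6269b9a, 8e972ba, 8f360fe, a4408ef, bee4edd, d34ec6d, d76a9b1, ec657ce, fc432b1}.
Reachable from 8e972ba: {8e972ba}.
In a4408ef's history but not 8e972ba's: {452e8a2, 6269b9a, 8f360fe, a4408ef, bee4edd, d34ec6d, d76a9b1, ec657ce, fc432b1} — 9 commits.

9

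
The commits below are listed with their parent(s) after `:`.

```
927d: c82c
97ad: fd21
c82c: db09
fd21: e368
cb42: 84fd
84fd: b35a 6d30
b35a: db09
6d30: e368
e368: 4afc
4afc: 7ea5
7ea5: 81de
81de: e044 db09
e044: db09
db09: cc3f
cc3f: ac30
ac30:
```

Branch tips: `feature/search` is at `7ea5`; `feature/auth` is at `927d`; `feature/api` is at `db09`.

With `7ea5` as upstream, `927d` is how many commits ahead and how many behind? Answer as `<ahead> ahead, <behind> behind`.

Reachable from 927d: {927d, ac30, c82c, cc3f, db09}.
Reachable from 7ea5: {7ea5, 81de, ac30, cc3f, db09, e044}.
Only in 927d's history (ahead): {927d, c82c} — 2.
Only in 7ea5's history (behind): {7ea5, 81de, e044} — 3.

2 ahead, 3 behind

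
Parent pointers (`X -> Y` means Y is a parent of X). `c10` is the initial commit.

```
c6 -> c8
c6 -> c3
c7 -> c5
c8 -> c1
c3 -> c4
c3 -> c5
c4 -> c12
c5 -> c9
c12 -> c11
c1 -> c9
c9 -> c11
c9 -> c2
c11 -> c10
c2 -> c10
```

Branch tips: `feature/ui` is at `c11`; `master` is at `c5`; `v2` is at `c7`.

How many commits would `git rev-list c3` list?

8

Walking parent pointers from c3: reachable set = {c10, c11, c12, c2, c3, c4, c5, c9}.
That is 8 commits.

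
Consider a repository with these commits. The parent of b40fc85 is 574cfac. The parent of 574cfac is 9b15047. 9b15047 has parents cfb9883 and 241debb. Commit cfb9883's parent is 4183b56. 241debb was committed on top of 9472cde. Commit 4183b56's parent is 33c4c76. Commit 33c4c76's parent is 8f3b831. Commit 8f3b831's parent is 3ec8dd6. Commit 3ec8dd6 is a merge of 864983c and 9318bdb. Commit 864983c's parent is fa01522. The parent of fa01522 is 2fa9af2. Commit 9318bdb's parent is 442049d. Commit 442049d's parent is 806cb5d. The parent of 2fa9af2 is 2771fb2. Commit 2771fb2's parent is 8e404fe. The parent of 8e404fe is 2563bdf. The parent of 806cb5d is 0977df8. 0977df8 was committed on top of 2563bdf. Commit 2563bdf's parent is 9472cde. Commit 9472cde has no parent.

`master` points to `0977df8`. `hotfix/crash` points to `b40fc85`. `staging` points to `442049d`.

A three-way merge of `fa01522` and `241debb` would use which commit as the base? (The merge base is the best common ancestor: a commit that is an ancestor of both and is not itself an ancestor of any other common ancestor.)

Ancestors of fa01522: {2563bdf, 2771fb2, 2fa9af2, 8e404fe, 9472cde, fa01522}.
Ancestors of 241debb: {241debb, 9472cde}.
Common ancestors: {9472cde}.
The only common ancestor is 9472cde, so it is the merge base.

9472cde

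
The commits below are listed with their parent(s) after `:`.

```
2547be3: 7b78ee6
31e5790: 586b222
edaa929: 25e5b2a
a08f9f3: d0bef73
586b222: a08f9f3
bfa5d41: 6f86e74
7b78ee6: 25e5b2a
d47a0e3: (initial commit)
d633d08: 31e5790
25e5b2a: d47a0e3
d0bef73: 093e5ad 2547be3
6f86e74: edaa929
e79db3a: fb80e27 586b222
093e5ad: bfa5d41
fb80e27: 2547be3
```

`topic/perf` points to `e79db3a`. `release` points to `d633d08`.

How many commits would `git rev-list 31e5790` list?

12

Walking parent pointers from 31e5790: reachable set = {093e5ad, 2547be3, 25e5b2a, 31e5790, 586b222, 6f86e74, 7b78ee6, a08f9f3, bfa5d41, d0bef73, d47a0e3, edaa929}.
That is 12 commits.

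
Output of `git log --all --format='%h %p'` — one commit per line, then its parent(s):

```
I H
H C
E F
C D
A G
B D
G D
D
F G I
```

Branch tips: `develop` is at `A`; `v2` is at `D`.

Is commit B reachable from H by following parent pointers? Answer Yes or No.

Ancestors of H: {C, D, H}.
B is not in that set, so it is not an ancestor of H.

No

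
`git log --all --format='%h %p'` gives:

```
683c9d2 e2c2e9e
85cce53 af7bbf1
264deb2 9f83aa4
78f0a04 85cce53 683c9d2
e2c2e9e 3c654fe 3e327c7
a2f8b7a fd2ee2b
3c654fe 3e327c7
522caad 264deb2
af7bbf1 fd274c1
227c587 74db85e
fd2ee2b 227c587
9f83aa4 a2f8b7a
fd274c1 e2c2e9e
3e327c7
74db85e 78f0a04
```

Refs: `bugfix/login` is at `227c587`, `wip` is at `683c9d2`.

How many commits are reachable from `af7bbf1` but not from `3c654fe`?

3

Reachable from af7bbf1: {3c654fe, 3e327c7, af7bbf1, e2c2e9e, fd274c1}.
Reachable from 3c654fe: {3c654fe, 3e327c7}.
In af7bbf1's history but not 3c654fe's: {af7bbf1, e2c2e9e, fd274c1} — 3 commits.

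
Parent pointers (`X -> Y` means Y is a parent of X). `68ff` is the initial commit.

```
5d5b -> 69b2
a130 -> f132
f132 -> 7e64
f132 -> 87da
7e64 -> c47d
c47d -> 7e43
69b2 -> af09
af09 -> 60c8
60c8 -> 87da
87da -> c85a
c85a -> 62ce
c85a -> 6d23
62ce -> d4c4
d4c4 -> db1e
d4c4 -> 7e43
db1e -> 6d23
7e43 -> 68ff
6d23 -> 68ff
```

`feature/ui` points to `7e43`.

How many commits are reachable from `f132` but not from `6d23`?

9

Reachable from f132: {62ce, 68ff, 6d23, 7e43, 7e64, 87da, c47d, c85a, d4c4, db1e, f132}.
Reachable from 6d23: {68ff, 6d23}.
In f132's history but not 6d23's: {62ce, 7e43, 7e64, 87da, c47d, c85a, d4c4, db1e, f132} — 9 commits.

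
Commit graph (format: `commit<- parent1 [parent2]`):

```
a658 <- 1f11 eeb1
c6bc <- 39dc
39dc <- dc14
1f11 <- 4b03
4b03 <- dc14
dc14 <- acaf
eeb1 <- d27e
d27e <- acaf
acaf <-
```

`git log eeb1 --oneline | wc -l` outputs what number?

3

Walking parent pointers from eeb1: reachable set = {acaf, d27e, eeb1}.
That is 3 commits.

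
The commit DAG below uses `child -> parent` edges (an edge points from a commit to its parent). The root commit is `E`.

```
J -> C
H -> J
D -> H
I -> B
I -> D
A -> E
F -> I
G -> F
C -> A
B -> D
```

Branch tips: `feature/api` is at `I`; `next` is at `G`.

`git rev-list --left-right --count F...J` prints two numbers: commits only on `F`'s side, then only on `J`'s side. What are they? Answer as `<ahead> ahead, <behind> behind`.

Reachable from F: {A, B, C, D, E, F, H, I, J}.
Reachable from J: {A, C, E, J}.
Only in F's history (ahead): {B, D, F, H, I} — 5.
Only in J's history (behind): {} — 0.

5 ahead, 0 behind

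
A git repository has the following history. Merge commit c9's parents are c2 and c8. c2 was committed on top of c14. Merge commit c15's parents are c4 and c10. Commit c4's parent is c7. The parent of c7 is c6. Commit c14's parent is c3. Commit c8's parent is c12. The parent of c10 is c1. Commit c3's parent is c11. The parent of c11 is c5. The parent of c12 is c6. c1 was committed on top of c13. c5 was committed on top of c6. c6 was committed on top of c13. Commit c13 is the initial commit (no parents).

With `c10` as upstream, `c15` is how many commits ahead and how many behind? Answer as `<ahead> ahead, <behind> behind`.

Reachable from c15: {c1, c10, c13, c15, c4, c6, c7}.
Reachable from c10: {c1, c10, c13}.
Only in c15's history (ahead): {c15, c4, c6, c7} — 4.
Only in c10's history (behind): {} — 0.

4 ahead, 0 behind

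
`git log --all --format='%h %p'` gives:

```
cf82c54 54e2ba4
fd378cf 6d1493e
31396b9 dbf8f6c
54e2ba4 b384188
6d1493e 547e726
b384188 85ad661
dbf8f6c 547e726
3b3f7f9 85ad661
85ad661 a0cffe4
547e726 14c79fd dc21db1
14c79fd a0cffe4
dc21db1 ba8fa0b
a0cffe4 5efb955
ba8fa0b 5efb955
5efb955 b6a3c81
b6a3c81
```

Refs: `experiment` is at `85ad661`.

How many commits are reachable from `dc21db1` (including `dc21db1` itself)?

Walking parent pointers from dc21db1: reachable set = {5efb955, b6a3c81, ba8fa0b, dc21db1}.
That is 4 commits.

4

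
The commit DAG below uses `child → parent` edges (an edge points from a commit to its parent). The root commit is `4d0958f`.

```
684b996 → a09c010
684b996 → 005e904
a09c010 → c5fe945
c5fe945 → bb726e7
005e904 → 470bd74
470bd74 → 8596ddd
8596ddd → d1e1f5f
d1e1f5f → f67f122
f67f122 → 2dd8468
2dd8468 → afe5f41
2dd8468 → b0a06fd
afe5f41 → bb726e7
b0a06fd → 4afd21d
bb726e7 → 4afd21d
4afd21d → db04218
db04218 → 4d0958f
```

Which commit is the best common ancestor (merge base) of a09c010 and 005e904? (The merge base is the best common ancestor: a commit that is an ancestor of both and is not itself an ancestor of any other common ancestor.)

Ancestors of a09c010: {4afd21d, 4d0958f, a09c010, bb726e7, c5fe945, db04218}.
Ancestors of 005e904: {005e904, 2dd8468, 470bd74, 4afd21d, 4d0958f, 8596ddd, afe5f41, b0a06fd, bb726e7, d1e1f5f, db04218, f67f122}.
Common ancestors: {4afd21d, 4d0958f, bb726e7, db04218}.
Among these, bb726e7 is not an ancestor of any other common ancestor — it is the merge base.

bb726e7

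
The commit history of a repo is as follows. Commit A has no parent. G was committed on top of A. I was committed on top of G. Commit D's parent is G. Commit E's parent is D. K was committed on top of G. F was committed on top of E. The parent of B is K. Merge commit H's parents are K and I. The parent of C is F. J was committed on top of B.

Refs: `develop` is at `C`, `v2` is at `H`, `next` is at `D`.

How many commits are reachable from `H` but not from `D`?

3

Reachable from H: {A, G, H, I, K}.
Reachable from D: {A, D, G}.
In H's history but not D's: {H, I, K} — 3 commits.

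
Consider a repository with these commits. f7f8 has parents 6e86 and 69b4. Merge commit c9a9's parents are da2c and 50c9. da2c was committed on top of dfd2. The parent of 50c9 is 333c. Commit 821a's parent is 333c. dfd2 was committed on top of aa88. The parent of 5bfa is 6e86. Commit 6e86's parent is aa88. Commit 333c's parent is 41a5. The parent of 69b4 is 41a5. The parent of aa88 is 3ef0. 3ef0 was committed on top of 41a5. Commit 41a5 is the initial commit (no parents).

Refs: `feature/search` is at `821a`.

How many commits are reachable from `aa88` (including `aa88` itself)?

3

Walking parent pointers from aa88: reachable set = {3ef0, 41a5, aa88}.
That is 3 commits.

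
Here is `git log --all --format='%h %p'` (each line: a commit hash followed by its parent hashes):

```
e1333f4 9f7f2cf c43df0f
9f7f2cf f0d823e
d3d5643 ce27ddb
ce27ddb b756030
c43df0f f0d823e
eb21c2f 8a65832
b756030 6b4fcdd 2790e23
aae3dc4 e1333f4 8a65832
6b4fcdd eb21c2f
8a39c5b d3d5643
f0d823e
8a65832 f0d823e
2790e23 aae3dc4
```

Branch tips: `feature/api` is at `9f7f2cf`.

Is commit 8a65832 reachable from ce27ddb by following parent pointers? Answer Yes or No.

Ancestors of ce27ddb (commits reachable by following parents): {2790e23, 6b4fcdd, 8a65832, 9f7f2cf, aae3dc4, b756030, c43df0f, ce27ddb, e1333f4, eb21c2f, f0d823e}.
8a65832 is in that set, so it is an ancestor of ce27ddb.

Yes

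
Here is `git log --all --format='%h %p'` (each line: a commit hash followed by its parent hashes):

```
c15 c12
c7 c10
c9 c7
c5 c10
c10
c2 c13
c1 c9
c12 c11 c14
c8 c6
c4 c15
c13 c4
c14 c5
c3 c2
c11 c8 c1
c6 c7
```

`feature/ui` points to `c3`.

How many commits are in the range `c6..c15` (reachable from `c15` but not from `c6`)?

8

Reachable from c15: {c1, c10, c11, c12, c14, c15, c5, c6, c7, c8, c9}.
Reachable from c6: {c10, c6, c7}.
In c15's history but not c6's: {c1, c11, c12, c14, c15, c5, c8, c9} — 8 commits.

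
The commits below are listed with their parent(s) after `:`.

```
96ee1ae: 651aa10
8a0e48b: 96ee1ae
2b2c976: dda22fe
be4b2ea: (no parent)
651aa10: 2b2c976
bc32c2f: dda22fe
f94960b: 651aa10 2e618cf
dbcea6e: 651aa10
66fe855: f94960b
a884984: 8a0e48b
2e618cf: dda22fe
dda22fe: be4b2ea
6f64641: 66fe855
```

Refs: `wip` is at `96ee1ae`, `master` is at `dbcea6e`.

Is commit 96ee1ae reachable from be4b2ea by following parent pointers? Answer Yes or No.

No

Ancestors of be4b2ea: {be4b2ea}.
96ee1ae is not in that set, so it is not an ancestor of be4b2ea.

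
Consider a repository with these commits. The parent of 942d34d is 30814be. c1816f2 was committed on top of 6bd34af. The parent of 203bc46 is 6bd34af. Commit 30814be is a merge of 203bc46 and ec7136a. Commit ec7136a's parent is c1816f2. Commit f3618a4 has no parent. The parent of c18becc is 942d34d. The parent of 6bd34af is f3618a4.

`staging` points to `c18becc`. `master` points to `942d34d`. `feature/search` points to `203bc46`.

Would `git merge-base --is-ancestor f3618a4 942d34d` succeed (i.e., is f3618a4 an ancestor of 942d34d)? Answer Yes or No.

Yes

Ancestors of 942d34d (commits reachable by following parents): {203bc46, 30814be, 6bd34af, 942d34d, c1816f2, ec7136a, f3618a4}.
f3618a4 is in that set, so it is an ancestor of 942d34d.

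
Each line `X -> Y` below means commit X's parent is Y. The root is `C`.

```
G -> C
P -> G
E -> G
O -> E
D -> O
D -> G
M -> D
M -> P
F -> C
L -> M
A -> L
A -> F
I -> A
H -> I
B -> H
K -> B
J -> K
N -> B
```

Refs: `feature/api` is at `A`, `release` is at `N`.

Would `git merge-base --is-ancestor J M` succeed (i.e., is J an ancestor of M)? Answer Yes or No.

Ancestors of M: {C, D, E, G, M, O, P}.
J is not in that set, so it is not an ancestor of M.

No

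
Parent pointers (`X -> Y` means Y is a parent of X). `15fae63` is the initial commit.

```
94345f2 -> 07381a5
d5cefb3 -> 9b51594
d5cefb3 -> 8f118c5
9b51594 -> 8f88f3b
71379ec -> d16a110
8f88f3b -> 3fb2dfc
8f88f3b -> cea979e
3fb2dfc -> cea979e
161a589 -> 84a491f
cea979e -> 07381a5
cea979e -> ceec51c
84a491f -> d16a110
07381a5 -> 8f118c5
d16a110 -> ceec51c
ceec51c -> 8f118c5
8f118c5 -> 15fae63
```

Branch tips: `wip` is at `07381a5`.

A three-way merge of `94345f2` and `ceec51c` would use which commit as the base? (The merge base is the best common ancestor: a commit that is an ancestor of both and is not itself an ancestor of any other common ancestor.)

Ancestors of 94345f2: {07381a5, 15fae63, 8f118c5, 94345f2}.
Ancestors of ceec51c: {15fae63, 8f118c5, ceec51c}.
Common ancestors: {15fae63, 8f118c5}.
Among these, 8f118c5 is not an ancestor of any other common ancestor — it is the merge base.

8f118c5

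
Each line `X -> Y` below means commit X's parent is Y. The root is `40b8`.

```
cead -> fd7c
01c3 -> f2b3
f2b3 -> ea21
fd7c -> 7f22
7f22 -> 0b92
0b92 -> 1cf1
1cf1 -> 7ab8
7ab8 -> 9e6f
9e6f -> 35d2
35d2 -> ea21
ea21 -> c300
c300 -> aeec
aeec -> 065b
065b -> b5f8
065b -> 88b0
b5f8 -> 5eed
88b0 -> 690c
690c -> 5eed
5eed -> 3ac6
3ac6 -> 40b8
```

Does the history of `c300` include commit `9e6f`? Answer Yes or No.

Ancestors of c300: {065b, 3ac6, 40b8, 5eed, 690c, 88b0, aeec, b5f8, c300}.
9e6f is not in that set, so it is not an ancestor of c300.

No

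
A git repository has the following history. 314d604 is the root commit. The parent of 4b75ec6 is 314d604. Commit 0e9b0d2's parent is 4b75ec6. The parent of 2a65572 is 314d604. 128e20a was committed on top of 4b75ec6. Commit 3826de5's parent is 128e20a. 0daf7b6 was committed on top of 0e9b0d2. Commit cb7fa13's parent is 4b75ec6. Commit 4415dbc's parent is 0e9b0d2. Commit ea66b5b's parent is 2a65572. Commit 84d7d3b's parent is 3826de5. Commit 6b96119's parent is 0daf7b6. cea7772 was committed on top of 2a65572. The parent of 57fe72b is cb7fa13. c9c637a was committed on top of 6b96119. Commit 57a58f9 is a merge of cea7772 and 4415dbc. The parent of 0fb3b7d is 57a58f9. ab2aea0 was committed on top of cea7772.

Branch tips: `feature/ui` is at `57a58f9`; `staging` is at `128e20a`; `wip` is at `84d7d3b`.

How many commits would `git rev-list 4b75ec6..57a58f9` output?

5

Reachable from 57a58f9: {0e9b0d2, 2a65572, 314d604, 4415dbc, 4b75ec6, 57a58f9, cea7772}.
Reachable from 4b75ec6: {314d604, 4b75ec6}.
In 57a58f9's history but not 4b75ec6's: {0e9b0d2, 2a65572, 4415dbc, 57a58f9, cea7772} — 5 commits.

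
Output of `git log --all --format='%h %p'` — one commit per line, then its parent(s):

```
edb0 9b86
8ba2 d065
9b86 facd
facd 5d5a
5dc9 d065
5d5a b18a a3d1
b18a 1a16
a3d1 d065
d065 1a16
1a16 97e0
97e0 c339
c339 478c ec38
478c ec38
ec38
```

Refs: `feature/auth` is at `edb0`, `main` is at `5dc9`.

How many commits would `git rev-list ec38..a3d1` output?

Reachable from a3d1: {1a16, 478c, 97e0, a3d1, c339, d065, ec38}.
Reachable from ec38: {ec38}.
In a3d1's history but not ec38's: {1a16, 478c, 97e0, a3d1, c339, d065} — 6 commits.

6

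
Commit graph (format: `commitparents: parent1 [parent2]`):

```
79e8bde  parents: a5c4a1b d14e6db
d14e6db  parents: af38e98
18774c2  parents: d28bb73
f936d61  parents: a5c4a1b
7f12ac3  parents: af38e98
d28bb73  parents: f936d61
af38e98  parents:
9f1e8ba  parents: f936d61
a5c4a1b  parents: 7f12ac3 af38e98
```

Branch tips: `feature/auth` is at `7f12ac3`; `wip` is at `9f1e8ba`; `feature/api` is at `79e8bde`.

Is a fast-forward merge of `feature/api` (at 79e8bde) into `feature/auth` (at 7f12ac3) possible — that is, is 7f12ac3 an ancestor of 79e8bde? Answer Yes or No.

Yes

A fast-forward from 7f12ac3 to 79e8bde is possible iff 7f12ac3 is an ancestor of 79e8bde.
Ancestors of 79e8bde: {79e8bde, 7f12ac3, a5c4a1b, af38e98, d14e6db}.
7f12ac3 is among them, so fast-forward is possible.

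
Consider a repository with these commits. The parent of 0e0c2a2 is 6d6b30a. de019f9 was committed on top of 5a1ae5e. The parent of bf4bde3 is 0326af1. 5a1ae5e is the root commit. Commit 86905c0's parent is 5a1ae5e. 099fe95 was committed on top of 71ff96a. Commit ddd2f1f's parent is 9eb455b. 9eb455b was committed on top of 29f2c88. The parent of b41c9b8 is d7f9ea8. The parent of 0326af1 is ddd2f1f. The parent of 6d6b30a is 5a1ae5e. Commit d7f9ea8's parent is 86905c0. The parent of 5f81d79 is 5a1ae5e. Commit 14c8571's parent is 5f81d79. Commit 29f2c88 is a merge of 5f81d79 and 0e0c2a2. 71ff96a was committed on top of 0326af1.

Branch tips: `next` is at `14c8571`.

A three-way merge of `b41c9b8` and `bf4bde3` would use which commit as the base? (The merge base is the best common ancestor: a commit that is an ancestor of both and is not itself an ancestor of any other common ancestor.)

Ancestors of b41c9b8: {5a1ae5e, 86905c0, b41c9b8, d7f9ea8}.
Ancestors of bf4bde3: {0326af1, 0e0c2a2, 29f2c88, 5a1ae5e, 5f81d79, 6d6b30a, 9eb455b, bf4bde3, ddd2f1f}.
Common ancestors: {5a1ae5e}.
The only common ancestor is 5a1ae5e, so it is the merge base.

5a1ae5e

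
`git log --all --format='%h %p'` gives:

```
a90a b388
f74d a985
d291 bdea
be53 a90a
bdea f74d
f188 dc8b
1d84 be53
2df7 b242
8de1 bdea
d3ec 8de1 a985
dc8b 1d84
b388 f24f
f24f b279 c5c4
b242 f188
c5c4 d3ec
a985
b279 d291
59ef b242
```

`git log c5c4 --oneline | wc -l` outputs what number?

Walking parent pointers from c5c4: reachable set = {8de1, a985, bdea, c5c4, d3ec, f74d}.
That is 6 commits.

6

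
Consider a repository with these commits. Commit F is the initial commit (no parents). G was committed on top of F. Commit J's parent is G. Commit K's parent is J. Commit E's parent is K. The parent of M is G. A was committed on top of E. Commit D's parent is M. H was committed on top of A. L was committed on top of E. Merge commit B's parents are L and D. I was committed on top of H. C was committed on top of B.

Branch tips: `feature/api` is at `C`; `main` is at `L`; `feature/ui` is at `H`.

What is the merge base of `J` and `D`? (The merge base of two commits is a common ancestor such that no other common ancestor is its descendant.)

G

Ancestors of J: {F, G, J}.
Ancestors of D: {D, F, G, M}.
Common ancestors: {F, G}.
Among these, G is not an ancestor of any other common ancestor — it is the merge base.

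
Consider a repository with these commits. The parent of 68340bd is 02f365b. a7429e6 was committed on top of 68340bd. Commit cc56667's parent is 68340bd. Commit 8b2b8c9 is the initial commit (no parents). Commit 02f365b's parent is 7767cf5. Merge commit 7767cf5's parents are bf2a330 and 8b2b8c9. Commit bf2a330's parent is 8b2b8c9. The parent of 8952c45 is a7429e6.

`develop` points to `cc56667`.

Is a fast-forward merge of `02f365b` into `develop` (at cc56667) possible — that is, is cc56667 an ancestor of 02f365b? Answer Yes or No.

A fast-forward from cc56667 to 02f365b is possible iff cc56667 is an ancestor of 02f365b.
Ancestors of 02f365b: {02f365b, 7767cf5, 8b2b8c9, bf2a330}.
cc56667 is not among them, so fast-forward is not possible.

No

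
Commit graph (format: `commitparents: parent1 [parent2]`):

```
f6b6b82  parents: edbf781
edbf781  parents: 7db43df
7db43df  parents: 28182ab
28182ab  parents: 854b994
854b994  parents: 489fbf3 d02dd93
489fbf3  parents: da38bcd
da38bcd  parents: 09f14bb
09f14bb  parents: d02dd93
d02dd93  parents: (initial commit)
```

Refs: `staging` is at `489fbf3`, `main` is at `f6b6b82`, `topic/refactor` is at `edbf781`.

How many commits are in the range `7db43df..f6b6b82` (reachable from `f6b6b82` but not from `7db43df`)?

2

Reachable from f6b6b82: {09f14bb, 28182ab, 489fbf3, 7db43df, 854b994, d02dd93, da38bcd, edbf781, f6b6b82}.
Reachable from 7db43df: {09f14bb, 28182ab, 489fbf3, 7db43df, 854b994, d02dd93, da38bcd}.
In f6b6b82's history but not 7db43df's: {edbf781, f6b6b82} — 2 commits.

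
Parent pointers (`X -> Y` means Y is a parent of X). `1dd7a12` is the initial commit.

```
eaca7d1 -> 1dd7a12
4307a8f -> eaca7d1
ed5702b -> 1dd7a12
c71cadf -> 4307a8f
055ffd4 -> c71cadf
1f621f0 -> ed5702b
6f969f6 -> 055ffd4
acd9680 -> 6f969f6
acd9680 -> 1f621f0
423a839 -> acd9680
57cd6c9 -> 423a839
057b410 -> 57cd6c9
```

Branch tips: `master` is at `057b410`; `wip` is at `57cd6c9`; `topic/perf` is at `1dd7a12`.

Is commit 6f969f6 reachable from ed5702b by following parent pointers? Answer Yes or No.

Ancestors of ed5702b: {1dd7a12, ed5702b}.
6f969f6 is not in that set, so it is not an ancestor of ed5702b.

No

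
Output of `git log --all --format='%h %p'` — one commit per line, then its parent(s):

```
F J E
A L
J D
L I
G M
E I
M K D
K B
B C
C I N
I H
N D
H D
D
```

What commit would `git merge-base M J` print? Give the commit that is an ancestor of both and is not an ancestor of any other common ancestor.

Ancestors of M: {B, C, D, H, I, K, M, N}.
Ancestors of J: {D, J}.
Common ancestors: {D}.
The only common ancestor is D, so it is the merge base.

D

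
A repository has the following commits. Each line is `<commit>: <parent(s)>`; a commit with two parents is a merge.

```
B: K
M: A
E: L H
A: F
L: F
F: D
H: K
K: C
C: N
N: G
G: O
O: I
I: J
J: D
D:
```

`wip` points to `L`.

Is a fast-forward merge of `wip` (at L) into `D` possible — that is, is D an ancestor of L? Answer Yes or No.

A fast-forward from D to L is possible iff D is an ancestor of L.
Ancestors of L: {D, F, L}.
D is among them, so fast-forward is possible.

Yes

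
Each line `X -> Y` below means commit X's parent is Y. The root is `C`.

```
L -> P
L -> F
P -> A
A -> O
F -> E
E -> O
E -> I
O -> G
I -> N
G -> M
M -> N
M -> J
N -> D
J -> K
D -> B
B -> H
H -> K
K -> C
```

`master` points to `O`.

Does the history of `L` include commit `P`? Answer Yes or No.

Ancestors of L (commits reachable by following parents): {A, B, C, D, E, F, G, H, I, J, K, L, M, N, O, P}.
P is in that set, so it is an ancestor of L.

Yes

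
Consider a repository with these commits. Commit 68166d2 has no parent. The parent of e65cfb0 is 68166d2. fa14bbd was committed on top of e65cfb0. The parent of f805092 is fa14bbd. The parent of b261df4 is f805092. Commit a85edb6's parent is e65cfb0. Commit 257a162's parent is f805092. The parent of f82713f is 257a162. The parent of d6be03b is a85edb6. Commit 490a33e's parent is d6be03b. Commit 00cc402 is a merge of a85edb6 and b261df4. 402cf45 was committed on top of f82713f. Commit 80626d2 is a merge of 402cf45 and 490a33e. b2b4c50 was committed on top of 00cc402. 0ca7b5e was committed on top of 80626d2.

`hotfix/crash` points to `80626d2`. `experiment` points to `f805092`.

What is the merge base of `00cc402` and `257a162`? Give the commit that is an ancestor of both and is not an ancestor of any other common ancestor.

Ancestors of 00cc402: {00cc402, 68166d2, a85edb6, b261df4, e65cfb0, f805092, fa14bbd}.
Ancestors of 257a162: {257a162, 68166d2, e65cfb0, f805092, fa14bbd}.
Common ancestors: {68166d2, e65cfb0, f805092, fa14bbd}.
Among these, f805092 is not an ancestor of any other common ancestor — it is the merge base.

f805092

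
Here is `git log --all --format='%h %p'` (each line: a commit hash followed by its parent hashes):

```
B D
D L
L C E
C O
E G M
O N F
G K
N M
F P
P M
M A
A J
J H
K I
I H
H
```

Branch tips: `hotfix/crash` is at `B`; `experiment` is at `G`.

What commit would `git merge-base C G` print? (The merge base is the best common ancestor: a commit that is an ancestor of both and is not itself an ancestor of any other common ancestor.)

Ancestors of C: {A, C, F, H, J, M, N, O, P}.
Ancestors of G: {G, H, I, K}.
Common ancestors: {H}.
The only common ancestor is H, so it is the merge base.

H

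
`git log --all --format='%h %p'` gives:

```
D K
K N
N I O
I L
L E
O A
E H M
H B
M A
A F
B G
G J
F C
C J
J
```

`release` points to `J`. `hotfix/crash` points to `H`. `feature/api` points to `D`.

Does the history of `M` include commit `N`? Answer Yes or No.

Ancestors of M: {A, C, F, J, M}.
N is not in that set, so it is not an ancestor of M.

No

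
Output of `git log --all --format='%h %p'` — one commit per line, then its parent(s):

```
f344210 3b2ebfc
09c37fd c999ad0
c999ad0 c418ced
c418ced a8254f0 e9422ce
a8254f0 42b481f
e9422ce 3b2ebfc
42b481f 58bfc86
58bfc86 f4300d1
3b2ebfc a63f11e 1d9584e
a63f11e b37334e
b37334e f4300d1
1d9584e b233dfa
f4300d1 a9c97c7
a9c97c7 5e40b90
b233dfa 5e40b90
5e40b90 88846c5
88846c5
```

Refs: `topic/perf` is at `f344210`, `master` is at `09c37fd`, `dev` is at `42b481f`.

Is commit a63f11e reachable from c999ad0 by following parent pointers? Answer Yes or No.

Ancestors of c999ad0 (commits reachable by following parents): {1d9584e, 3b2ebfc, 42b481f, 58bfc86, 5e40b90, 88846c5, a63f11e, a8254f0, a9c97c7, b233dfa, b37334e, c418ced, c999ad0, e9422ce, f4300d1}.
a63f11e is in that set, so it is an ancestor of c999ad0.

Yes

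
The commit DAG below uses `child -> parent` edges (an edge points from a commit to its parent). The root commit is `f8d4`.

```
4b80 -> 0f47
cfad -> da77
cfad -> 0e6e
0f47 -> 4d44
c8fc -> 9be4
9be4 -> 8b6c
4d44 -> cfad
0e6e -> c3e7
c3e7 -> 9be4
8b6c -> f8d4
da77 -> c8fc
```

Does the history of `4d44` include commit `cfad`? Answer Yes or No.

Ancestors of 4d44 (commits reachable by following parents): {0e6e, 4d44, 8b6c, 9be4, c3e7, c8fc, cfad, da77, f8d4}.
cfad is in that set, so it is an ancestor of 4d44.

Yes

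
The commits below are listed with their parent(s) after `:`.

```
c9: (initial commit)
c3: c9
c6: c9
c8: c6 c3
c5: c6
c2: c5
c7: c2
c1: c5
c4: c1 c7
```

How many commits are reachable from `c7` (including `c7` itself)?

5

Walking parent pointers from c7: reachable set = {c2, c5, c6, c7, c9}.
That is 5 commits.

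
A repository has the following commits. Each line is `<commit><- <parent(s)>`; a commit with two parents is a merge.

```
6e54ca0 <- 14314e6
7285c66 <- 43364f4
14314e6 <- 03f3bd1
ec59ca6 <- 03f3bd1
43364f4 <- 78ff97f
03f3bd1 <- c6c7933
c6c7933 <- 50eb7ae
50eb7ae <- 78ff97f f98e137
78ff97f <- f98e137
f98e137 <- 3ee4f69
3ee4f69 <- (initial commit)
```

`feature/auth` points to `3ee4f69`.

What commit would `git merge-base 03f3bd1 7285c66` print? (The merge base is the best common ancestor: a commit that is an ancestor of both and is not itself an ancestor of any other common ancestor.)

Ancestors of 03f3bd1: {03f3bd1, 3ee4f69, 50eb7ae, 78ff97f, c6c7933, f98e137}.
Ancestors of 7285c66: {3ee4f69, 43364f4, 7285c66, 78ff97f, f98e137}.
Common ancestors: {3ee4f69, 78ff97f, f98e137}.
Among these, 78ff97f is not an ancestor of any other common ancestor — it is the merge base.

78ff97f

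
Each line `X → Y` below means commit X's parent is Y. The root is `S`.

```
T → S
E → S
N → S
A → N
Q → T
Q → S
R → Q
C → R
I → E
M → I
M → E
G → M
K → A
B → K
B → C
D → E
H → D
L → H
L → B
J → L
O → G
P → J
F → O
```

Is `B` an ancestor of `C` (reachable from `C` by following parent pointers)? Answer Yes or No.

No

Ancestors of C: {C, Q, R, S, T}.
B is not in that set, so it is not an ancestor of C.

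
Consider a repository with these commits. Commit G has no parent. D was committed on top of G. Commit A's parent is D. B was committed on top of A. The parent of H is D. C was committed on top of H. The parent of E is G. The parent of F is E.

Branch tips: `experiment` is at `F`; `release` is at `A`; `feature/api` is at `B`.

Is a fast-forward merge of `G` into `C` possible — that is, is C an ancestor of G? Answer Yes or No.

A fast-forward from C to G is possible iff C is an ancestor of G.
Ancestors of G: {G}.
C is not among them, so fast-forward is not possible.

No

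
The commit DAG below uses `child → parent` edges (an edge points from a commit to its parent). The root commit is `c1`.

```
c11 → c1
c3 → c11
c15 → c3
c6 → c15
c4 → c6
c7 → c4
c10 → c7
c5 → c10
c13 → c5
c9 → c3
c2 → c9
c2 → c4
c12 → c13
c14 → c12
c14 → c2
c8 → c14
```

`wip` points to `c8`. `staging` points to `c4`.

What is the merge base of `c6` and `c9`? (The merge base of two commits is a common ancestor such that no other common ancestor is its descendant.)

c3

Ancestors of c6: {c1, c11, c15, c3, c6}.
Ancestors of c9: {c1, c11, c3, c9}.
Common ancestors: {c1, c11, c3}.
Among these, c3 is not an ancestor of any other common ancestor — it is the merge base.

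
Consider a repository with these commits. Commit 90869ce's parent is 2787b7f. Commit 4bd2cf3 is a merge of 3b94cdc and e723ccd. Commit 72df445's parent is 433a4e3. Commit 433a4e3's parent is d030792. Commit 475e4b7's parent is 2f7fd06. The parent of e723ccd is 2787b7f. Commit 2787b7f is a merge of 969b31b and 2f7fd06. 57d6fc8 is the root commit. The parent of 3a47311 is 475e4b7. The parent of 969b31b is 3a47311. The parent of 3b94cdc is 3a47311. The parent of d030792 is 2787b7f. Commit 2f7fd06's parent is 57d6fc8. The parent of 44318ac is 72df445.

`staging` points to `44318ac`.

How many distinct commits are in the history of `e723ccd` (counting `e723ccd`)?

Walking parent pointers from e723ccd: reachable set = {2787b7f, 2f7fd06, 3a47311, 475e4b7, 57d6fc8, 969b31b, e723ccd}.
That is 7 commits.

7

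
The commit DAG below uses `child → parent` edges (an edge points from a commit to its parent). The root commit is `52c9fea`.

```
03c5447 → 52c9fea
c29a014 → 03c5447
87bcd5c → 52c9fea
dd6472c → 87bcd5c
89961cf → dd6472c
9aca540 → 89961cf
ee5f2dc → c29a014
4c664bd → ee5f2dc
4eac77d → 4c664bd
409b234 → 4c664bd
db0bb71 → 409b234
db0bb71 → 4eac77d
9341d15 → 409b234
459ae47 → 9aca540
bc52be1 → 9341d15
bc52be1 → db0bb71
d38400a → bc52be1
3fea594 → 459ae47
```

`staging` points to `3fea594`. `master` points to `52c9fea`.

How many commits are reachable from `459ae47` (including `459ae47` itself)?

6

Walking parent pointers from 459ae47: reachable set = {459ae47, 52c9fea, 87bcd5c, 89961cf, 9aca540, dd6472c}.
That is 6 commits.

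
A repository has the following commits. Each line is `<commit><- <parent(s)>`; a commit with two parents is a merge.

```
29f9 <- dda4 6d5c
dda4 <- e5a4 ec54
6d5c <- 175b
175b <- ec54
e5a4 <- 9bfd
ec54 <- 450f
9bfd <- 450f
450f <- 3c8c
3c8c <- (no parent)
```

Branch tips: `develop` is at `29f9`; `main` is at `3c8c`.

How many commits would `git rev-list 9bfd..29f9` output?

Reachable from 29f9: {175b, 29f9, 3c8c, 450f, 6d5c, 9bfd, dda4, e5a4, ec54}.
Reachable from 9bfd: {3c8c, 450f, 9bfd}.
In 29f9's history but not 9bfd's: {175b, 29f9, 6d5c, dda4, e5a4, ec54} — 6 commits.

6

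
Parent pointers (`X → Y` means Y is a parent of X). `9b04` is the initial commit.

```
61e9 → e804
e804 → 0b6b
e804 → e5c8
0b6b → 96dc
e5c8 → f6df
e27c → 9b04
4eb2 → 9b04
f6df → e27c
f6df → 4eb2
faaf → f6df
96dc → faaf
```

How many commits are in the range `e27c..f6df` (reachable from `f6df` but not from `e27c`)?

2

Reachable from f6df: {4eb2, 9b04, e27c, f6df}.
Reachable from e27c: {9b04, e27c}.
In f6df's history but not e27c's: {4eb2, f6df} — 2 commits.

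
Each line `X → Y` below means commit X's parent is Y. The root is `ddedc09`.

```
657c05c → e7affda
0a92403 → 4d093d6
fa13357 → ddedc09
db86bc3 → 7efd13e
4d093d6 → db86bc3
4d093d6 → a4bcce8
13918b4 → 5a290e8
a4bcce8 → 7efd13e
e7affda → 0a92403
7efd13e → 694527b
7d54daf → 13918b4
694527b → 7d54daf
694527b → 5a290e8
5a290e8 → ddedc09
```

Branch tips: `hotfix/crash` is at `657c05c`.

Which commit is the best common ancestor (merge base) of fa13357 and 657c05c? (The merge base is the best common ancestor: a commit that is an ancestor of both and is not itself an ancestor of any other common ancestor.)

ddedc09

Ancestors of fa13357: {ddedc09, fa13357}.
Ancestors of 657c05c: {0a92403, 13918b4, 4d093d6, 5a290e8, 657c05c, 694527b, 7d54daf, 7efd13e, a4bcce8, db86bc3, ddedc09, e7affda}.
Common ancestors: {ddedc09}.
The only common ancestor is ddedc09, so it is the merge base.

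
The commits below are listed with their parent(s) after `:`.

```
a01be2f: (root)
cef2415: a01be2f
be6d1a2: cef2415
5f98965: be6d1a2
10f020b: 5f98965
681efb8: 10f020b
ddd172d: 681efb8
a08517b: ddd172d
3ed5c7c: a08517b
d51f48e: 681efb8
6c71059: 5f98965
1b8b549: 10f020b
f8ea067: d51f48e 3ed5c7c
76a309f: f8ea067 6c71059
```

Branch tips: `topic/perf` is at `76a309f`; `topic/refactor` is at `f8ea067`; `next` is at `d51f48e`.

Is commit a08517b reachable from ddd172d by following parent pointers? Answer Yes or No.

No

Ancestors of ddd172d: {10f020b, 5f98965, 681efb8, a01be2f, be6d1a2, cef2415, ddd172d}.
a08517b is not in that set, so it is not an ancestor of ddd172d.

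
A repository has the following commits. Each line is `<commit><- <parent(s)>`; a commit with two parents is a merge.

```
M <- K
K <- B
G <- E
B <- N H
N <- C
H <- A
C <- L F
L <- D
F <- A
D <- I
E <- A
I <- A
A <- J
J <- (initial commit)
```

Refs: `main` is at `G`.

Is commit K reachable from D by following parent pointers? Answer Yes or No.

No

Ancestors of D: {A, D, I, J}.
K is not in that set, so it is not an ancestor of D.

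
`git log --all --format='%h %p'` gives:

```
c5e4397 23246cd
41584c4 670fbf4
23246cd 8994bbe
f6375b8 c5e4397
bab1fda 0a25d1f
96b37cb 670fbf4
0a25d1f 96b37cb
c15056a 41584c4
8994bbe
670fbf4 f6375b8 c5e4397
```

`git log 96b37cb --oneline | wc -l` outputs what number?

6

Walking parent pointers from 96b37cb: reachable set = {23246cd, 670fbf4, 8994bbe, 96b37cb, c5e4397, f6375b8}.
That is 6 commits.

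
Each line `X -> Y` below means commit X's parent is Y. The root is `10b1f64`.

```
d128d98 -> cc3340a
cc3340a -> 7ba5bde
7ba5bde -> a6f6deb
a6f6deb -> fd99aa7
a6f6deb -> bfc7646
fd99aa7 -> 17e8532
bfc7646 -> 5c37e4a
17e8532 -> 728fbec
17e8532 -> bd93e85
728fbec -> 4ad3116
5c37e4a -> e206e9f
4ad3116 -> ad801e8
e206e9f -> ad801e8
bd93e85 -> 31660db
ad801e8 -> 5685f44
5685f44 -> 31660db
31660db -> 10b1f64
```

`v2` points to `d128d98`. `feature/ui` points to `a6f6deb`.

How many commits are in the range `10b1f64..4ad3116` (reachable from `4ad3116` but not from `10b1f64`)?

Reachable from 4ad3116: {10b1f64, 31660db, 4ad3116, 5685f44, ad801e8}.
Reachable from 10b1f64: {10b1f64}.
In 4ad3116's history but not 10b1f64's: {31660db, 4ad3116, 5685f44, ad801e8} — 4 commits.

4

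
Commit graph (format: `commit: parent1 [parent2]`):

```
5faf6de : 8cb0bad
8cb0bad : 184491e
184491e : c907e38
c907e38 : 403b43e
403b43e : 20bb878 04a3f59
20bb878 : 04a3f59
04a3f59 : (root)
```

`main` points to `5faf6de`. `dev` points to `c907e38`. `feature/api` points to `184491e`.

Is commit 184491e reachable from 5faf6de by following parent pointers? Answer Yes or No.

Ancestors of 5faf6de (commits reachable by following parents): {04a3f59, 184491e, 20bb878, 403b43e, 5faf6de, 8cb0bad, c907e38}.
184491e is in that set, so it is an ancestor of 5faf6de.

Yes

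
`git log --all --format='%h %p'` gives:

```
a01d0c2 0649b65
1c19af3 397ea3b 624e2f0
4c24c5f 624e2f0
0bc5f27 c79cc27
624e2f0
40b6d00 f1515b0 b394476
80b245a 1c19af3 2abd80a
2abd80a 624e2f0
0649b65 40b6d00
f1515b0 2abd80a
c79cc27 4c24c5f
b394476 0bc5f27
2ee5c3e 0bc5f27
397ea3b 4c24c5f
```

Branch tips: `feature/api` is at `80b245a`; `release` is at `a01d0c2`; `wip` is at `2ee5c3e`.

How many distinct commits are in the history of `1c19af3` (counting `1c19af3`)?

Walking parent pointers from 1c19af3: reachable set = {1c19af3, 397ea3b, 4c24c5f, 624e2f0}.
That is 4 commits.

4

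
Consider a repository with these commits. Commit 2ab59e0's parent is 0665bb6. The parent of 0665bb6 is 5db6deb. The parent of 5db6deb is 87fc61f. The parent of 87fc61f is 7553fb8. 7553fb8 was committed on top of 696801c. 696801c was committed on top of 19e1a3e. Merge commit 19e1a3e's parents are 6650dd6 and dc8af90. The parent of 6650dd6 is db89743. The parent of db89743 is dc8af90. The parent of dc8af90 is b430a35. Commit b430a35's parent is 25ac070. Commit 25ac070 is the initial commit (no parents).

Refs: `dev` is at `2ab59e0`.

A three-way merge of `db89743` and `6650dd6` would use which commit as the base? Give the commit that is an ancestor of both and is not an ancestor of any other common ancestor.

Ancestors of db89743: {25ac070, b430a35, db89743, dc8af90}.
Ancestors of 6650dd6: {25ac070, 6650dd6, b430a35, db89743, dc8af90}.
Common ancestors: {25ac070, b430a35, db89743, dc8af90}.
Among these, db89743 is not an ancestor of any other common ancestor — it is the merge base.

db89743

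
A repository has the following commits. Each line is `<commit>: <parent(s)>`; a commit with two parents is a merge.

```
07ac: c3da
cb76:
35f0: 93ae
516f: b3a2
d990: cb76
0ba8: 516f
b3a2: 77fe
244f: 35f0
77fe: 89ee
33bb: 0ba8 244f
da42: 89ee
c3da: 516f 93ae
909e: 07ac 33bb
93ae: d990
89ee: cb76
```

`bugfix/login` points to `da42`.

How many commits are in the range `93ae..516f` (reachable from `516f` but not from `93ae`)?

Reachable from 516f: {516f, 77fe, 89ee, b3a2, cb76}.
Reachable from 93ae: {93ae, cb76, d990}.
In 516f's history but not 93ae's: {516f, 77fe, 89ee, b3a2} — 4 commits.

4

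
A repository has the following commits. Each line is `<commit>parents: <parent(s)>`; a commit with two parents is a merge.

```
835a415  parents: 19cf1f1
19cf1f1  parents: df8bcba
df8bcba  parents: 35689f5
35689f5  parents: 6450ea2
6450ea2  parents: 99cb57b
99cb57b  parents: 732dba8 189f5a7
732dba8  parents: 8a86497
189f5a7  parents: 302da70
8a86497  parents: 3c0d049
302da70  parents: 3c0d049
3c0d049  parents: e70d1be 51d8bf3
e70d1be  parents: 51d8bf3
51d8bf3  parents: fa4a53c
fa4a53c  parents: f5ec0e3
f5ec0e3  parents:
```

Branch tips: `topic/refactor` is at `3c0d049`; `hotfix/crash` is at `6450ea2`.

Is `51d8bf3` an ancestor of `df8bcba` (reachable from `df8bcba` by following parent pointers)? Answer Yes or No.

Ancestors of df8bcba (commits reachable by following parents): {189f5a7, 302da70, 35689f5, 3c0d049, 51d8bf3, 6450ea2, 732dba8, 8a86497, 99cb57b, df8bcba, e70d1be, f5ec0e3, fa4a53c}.
51d8bf3 is in that set, so it is an ancestor of df8bcba.

Yes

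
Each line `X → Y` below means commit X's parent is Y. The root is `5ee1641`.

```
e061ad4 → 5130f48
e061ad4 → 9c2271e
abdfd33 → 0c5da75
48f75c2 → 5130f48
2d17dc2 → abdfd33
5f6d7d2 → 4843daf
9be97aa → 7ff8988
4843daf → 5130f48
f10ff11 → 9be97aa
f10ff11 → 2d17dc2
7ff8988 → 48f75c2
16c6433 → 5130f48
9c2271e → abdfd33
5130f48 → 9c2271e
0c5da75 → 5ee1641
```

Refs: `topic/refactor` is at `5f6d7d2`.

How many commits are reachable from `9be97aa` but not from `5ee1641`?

Reachable from 9be97aa: {0c5da75, 48f75c2, 5130f48, 5ee1641, 7ff8988, 9be97aa, 9c2271e, abdfd33}.
Reachable from 5ee1641: {5ee1641}.
In 9be97aa's history but not 5ee1641's: {0c5da75, 48f75c2, 5130f48, 7ff8988, 9be97aa, 9c2271e, abdfd33} — 7 commits.

7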